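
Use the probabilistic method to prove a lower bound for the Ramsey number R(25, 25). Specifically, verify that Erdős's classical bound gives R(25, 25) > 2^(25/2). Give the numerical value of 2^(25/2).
2^(25/2) = 5792.6188; so R(25, 25) > 5792.6188

Colour each edge of K_n uniformly at random with red/blue. The expected number of monochromatic K_25 is C(n, 25) · 2 · 2^(−C(25,2)). If C(n, 25) · 2^(1 − C(25,2)) < 1, then with positive probability no monochromatic K_25 exists, so R(25, 25) > n. The standard estimate C(n, 25) ≤ n^25/25! shows this inequality holds whenever n ≤ 2^(25/2) (since 25! · 2^(C(25,2) − 1) > 2^(25^2/2) ≥ n^25). Hence R(25, 25) > 2^(25/2) = 5792.6188.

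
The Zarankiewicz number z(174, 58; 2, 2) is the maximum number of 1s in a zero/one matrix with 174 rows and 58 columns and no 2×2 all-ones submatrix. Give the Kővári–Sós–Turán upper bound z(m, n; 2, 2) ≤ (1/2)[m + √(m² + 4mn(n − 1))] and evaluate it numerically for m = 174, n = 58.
z(174, 58; 2, 2) ≤ (1/2)[174 + √(174² + 4·174·58·57)] = (1/2)[174 + √2331252] = 850.4219

Kővári–Sós–Turán: let r_1, ..., r_174 be the row sums and z = Σ r_i the total number of 1s. Each pair of columns can share at most one row with both entries 1 (else a 2×2 all-ones block appears), so Σ_i C(r_i, 2) ≤ C(58, 2) = 1653. By convexity Σ_i C(r_i, 2) ≥ 174·C(z/174, 2) = z(z − 174)/(2·174), giving z² − 174z − 174·58·57 ≤ 0 and hence z ≤ (1/2)[174 + √(30276 + 4·575244)] = (1/2)[174 + √2331252] ≈ (1/2)(174 + 1526.8438) = 850.4219.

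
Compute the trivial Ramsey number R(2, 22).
R(2, 22) = 22

R(2, k) = k for all k ≥ 2: in a 2-colouring of K_k, either some edge is red (a red K_2) or all edges are blue (a blue K_k). And K_{21} coloured all-blue has no blue K_22, so R(2, 22) > 21. Hence R(2, 22) = 22.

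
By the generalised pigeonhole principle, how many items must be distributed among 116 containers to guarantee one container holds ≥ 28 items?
n = (28 − 1)·116 + 1 = 3133

By the generalised pigeonhole principle, to guarantee some box contains ≥ r objects we need more than (r − 1) · k objects total. Threshold: n = (r − 1) · k + 1. With r = 28 and k = 116: n = 27 · 116 + 1 = 3132 + 1 = 3133. For n = 3132 = 27 · 116, we can put exactly 27 objects in every box, avoiding 28 in any single one — so 3133 is tight.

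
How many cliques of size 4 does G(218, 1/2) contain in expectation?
E[# K_4] = C(218, 4) · (1/2)^C(4, 2) = 91537110 / 2^6 = 45768555/32 = 1430267.34375

For each 4-subset S of vertices (there are C(218, 4) = 91537110 such S), let X_S = 1 if S induces a K_4 (all C(4, 2) = 6 edges present). Then P(X_S = 1) = (1/2)^6 = 1/64. By linearity of expectation, E[# K_4] = C(218, 4) · (1/2)^6 = 91537110 / 64 = 45768555/32 = 1430267.34375.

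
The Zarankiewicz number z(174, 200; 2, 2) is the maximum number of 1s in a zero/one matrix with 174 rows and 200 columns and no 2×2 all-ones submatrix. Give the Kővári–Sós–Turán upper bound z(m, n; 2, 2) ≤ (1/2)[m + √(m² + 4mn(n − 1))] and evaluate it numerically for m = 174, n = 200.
z(174, 200; 2, 2) ≤ (1/2)[174 + √(174² + 4·174·200·199)] = (1/2)[174 + √27731076] = 2720.0152

Kővári–Sós–Turán: let r_1, ..., r_174 be the row sums and z = Σ r_i the total number of 1s. Each pair of columns can share at most one row with both entries 1 (else a 2×2 all-ones block appears), so Σ_i C(r_i, 2) ≤ C(200, 2) = 19900. By convexity Σ_i C(r_i, 2) ≥ 174·C(z/174, 2) = z(z − 174)/(2·174), giving z² − 174z − 174·200·199 ≤ 0 and hence z ≤ (1/2)[174 + √(30276 + 4·6925200)] = (1/2)[174 + √27731076] ≈ (1/2)(174 + 5266.0304) = 2720.0152.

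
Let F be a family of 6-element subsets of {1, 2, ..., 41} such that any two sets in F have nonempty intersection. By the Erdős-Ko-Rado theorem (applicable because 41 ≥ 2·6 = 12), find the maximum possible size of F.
max |F| = C(40, 5) = 658008

The Erdős-Ko-Rado theorem states: for n ≥ 2k, an intersecting family of k-subsets of an n-element set has size at most C(n − 1, k − 1), with equality for 'star' families {A ⊆ [n] : |A| = k, i ∈ A} (fix an element i). For n = 41, k = 6: C(40, 5) = 658008.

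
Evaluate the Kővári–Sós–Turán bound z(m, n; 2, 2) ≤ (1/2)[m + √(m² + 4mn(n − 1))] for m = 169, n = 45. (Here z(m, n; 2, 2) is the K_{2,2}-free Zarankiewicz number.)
z(169, 45; 2, 2) ≤ (1/2)[169 + √(169² + 4·169·45·44)] = (1/2)[169 + √1367041] = 669.1026

Kővári–Sós–Turán: let r_1, ..., r_169 be the row sums and z = Σ r_i the total number of 1s. Each pair of columns can share at most one row with both entries 1 (else a 2×2 all-ones block appears), so Σ_i C(r_i, 2) ≤ C(45, 2) = 990. By convexity Σ_i C(r_i, 2) ≥ 169·C(z/169, 2) = z(z − 169)/(2·169), giving z² − 169z − 169·45·44 ≤ 0 and hence z ≤ (1/2)[169 + √(28561 + 4·334620)] = (1/2)[169 + √1367041] ≈ (1/2)(169 + 1169.2053) = 669.1026.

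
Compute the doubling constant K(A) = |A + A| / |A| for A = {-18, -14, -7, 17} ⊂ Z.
K = |A + A| / |A| = 10/4 = 5/2

Enumerate A + A = {a + b : a, b ∈ A}. With |A| = 4, there are |A|^2 = 16 ordered sum pairs; collecting distinct values, A + A = {-36, -32, -28, -25, -21, -14, -1, 3, 10, 34}, so |A + A| = 10. Thus K = 10/4 = 5/2. For comparison, the minimum possible |A + A| over all 4-element sets is 2·4 − 1 = 7 (so min K = 7/4), attained only by arithmetic progressions.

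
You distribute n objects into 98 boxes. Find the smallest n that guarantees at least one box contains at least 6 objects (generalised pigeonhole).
n = (6 − 1)·98 + 1 = 491

By the generalised pigeonhole principle, to guarantee some box contains ≥ r objects we need more than (r − 1) · k objects total. Threshold: n = (r − 1) · k + 1. With r = 6 and k = 98: n = 5 · 98 + 1 = 490 + 1 = 491. For n = 490 = 5 · 98, we can put exactly 5 objects in every box, avoiding 6 in any single one — so 491 is tight.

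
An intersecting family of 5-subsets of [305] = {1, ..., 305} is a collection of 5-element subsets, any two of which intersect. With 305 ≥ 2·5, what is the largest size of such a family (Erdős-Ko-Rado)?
max |F| = C(304, 4) = 348881876

Erdős-Ko-Rado (1961): when n ≥ 2k, max |F| = C(n−1, k−1). The bound is attained by the star {A : i ∈ A} for any fixed i ∈ [n]. Here C(305−1, 5−1) = C(304, 4) = 348881876.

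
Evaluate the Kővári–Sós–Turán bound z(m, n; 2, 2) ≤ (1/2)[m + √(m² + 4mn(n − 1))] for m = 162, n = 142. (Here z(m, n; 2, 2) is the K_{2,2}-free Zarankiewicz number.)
z(162, 142; 2, 2) ≤ (1/2)[162 + √(162² + 4·162·142·141)] = (1/2)[162 + √13000500] = 1883.8103

Kővári–Sós–Turán: let r_1, ..., r_162 be the row sums and z = Σ r_i the total number of 1s. Each pair of columns can share at most one row with both entries 1 (else a 2×2 all-ones block appears), so Σ_i C(r_i, 2) ≤ C(142, 2) = 10011. By convexity Σ_i C(r_i, 2) ≥ 162·C(z/162, 2) = z(z − 162)/(2·162), giving z² − 162z − 162·142·141 ≤ 0 and hence z ≤ (1/2)[162 + √(26244 + 4·3243564)] = (1/2)[162 + √13000500] ≈ (1/2)(162 + 3605.6206) = 1883.8103.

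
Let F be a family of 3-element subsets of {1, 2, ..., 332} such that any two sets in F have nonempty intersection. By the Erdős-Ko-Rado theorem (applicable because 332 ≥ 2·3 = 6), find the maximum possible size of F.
max |F| = C(331, 2) = 54615

Erdős-Ko-Rado (1961): when n ≥ 2k, max |F| = C(n−1, k−1). The bound is attained by the star {A : i ∈ A} for any fixed i ∈ [n]. Here C(332−1, 3−1) = C(331, 2) = 54615.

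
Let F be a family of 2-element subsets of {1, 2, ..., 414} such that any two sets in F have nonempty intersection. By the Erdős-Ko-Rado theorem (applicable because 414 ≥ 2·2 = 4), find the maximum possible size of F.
max |F| = C(413, 1) = 413

The Erdős-Ko-Rado theorem states: for n ≥ 2k, an intersecting family of k-subsets of an n-element set has size at most C(n − 1, k − 1), with equality for 'star' families {A ⊆ [n] : |A| = k, i ∈ A} (fix an element i). For n = 414, k = 2: C(413, 1) = 413.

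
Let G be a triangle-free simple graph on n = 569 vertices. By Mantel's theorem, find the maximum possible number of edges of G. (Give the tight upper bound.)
ex(569, K_3) = ⌊569^2/4⌋ = 80940

Mantel (1907): a triangle-free graph on n vertices has at most ⌊n^2/4⌋ edges, with equality for the complete bipartite graph K_{⌊n/2⌋, ⌈n/2⌉}. For n = 569: ⌊569^2/4⌋ = ⌊323761/4⌋ = 80940. The extremal graph is K_{284, 285}, which has 284·285 = 80940 edges.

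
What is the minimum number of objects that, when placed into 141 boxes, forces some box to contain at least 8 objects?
n = (8 − 1)·141 + 1 = 988

By the generalised pigeonhole principle, to guarantee some box contains ≥ r objects we need more than (r − 1) · k objects total. Threshold: n = (r − 1) · k + 1. With r = 8 and k = 141: n = 7 · 141 + 1 = 987 + 1 = 988. For n = 987 = 7 · 141, we can put exactly 7 objects in every box, avoiding 8 in any single one — so 988 is tight.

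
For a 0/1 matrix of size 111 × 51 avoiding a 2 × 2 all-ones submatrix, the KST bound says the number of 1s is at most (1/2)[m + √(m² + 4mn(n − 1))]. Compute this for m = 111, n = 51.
z(111, 51; 2, 2) ≤ (1/2)[111 + √(111² + 4·111·51·50)] = (1/2)[111 + √1144521] = 590.4114

Kővári–Sós–Turán: let r_1, ..., r_111 be the row sums and z = Σ r_i the total number of 1s. Each pair of columns can share at most one row with both entries 1 (else a 2×2 all-ones block appears), so Σ_i C(r_i, 2) ≤ C(51, 2) = 1275. By convexity Σ_i C(r_i, 2) ≥ 111·C(z/111, 2) = z(z − 111)/(2·111), giving z² − 111z − 111·51·50 ≤ 0 and hence z ≤ (1/2)[111 + √(12321 + 4·283050)] = (1/2)[111 + √1144521] ≈ (1/2)(111 + 1069.8229) = 590.4114.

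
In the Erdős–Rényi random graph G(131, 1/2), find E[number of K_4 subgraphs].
E[# K_4] = C(131, 4) · (1/2)^C(4, 2) = 11716640 / 2^6 = 366145/2 = 183072.5

For each 4-subset S of vertices (there are C(131, 4) = 11716640 such S), let X_S = 1 if S induces a K_4 (all C(4, 2) = 6 edges present). Then P(X_S = 1) = (1/2)^6 = 1/64. By linearity of expectation, E[# K_4] = C(131, 4) · (1/2)^6 = 11716640 / 64 = 366145/2 = 183072.5.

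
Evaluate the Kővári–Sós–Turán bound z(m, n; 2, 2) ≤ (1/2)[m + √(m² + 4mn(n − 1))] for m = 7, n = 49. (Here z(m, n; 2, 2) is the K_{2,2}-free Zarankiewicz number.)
z(7, 49; 2, 2) ≤ (1/2)[7 + √(7² + 4·7·49·48)] = (1/2)[7 + √65905] = 131.8598

Kővári–Sós–Turán: let r_1, ..., r_7 be the row sums and z = Σ r_i the total number of 1s. Each pair of columns can share at most one row with both entries 1 (else a 2×2 all-ones block appears), so Σ_i C(r_i, 2) ≤ C(49, 2) = 1176. By convexity Σ_i C(r_i, 2) ≥ 7·C(z/7, 2) = z(z − 7)/(2·7), giving z² − 7z − 7·49·48 ≤ 0 and hence z ≤ (1/2)[7 + √(49 + 4·16464)] = (1/2)[7 + √65905] ≈ (1/2)(7 + 256.7197) = 131.8598.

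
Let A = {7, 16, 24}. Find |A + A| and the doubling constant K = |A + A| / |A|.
K = |A + A| / |A| = 6/3 = 2

Enumerate A + A = {a + b : a, b ∈ A}. With |A| = 3, there are |A|^2 = 9 ordered sum pairs; collecting distinct values, A + A = {14, 23, 31, 32, 40, 48}, so |A + A| = 6. Thus K = 6/3 = 2. For comparison, the minimum possible |A + A| over all 3-element sets is 2·3 − 1 = 5 (so min K = 5/3), attained only by arithmetic progressions.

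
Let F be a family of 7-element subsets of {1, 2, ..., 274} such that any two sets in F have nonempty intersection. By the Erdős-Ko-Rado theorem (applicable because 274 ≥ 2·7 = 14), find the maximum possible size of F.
max |F| = C(273, 6) = 544025408472

The Erdős-Ko-Rado theorem states: for n ≥ 2k, an intersecting family of k-subsets of an n-element set has size at most C(n − 1, k − 1), with equality for 'star' families {A ⊆ [n] : |A| = k, i ∈ A} (fix an element i). For n = 274, k = 7: C(273, 6) = 544025408472.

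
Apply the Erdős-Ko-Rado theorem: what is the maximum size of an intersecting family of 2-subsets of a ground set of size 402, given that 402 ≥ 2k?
max |F| = C(401, 1) = 401

The Erdős-Ko-Rado theorem states: for n ≥ 2k, an intersecting family of k-subsets of an n-element set has size at most C(n − 1, k − 1), with equality for 'star' families {A ⊆ [n] : |A| = k, i ∈ A} (fix an element i). For n = 402, k = 2: C(401, 1) = 401.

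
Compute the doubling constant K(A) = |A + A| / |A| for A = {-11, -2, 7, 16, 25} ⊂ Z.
K = |A + A| / |A| = 9/5

Enumerate A + A = {a + b : a, b ∈ A}. With |A| = 5, there are |A|^2 = 25 ordered sum pairs; collecting distinct values, A + A = {-22, -13, -4, 5, 14, 23, 32, 41, 50}, so |A + A| = 9. Thus K = 9/5. Here |A + A| = 2|A| − 1 = 9, the minimum possible — so K = 9/5 is minimal, which holds iff A is an arithmetic progression.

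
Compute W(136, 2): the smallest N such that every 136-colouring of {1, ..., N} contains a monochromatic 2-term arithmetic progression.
W(136, 2) = 136 + 1 = 137

A 2-term AP is any pair of integers, so a monochromatic 2-AP exists iff some colour is used at least twice. With 136 colours, the colouring i ↦ i on {1, ..., 136} uses each colour once, avoiding any monochromatic pair, so W(136, 2) > 136. For {1, ..., 137}, pigeonhole forces two integers of the same colour, which form a monochromatic 2-AP. Hence W(136, 2) = 137.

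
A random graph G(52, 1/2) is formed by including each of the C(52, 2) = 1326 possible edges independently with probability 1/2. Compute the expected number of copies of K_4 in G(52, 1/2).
E[# K_4] = C(52, 4) · (1/2)^C(4, 2) = 270725 / 2^6 = 4230.078125

For each 4-subset S of vertices (there are C(52, 4) = 270725 such S), let X_S = 1 if S induces a K_4 (all C(4, 2) = 6 edges present). Then P(X_S = 1) = (1/2)^6 = 1/64. By linearity of expectation, E[# K_4] = C(52, 4) · (1/2)^6 = 270725 / 64 = 4230.078125.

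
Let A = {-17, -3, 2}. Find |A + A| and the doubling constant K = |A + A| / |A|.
K = |A + A| / |A| = 6/3 = 2

Enumerate A + A = {a + b : a, b ∈ A}. With |A| = 3, there are |A|^2 = 9 ordered sum pairs; collecting distinct values, A + A = {-34, -20, -15, -6, -1, 4}, so |A + A| = 6. Thus K = 6/3 = 2. For comparison, the minimum possible |A + A| over all 3-element sets is 2·3 − 1 = 5 (so min K = 5/3), attained only by arithmetic progressions.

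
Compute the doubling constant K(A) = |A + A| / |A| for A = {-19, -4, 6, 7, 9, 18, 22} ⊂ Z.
K = |A + A| / |A| = 25/7

Enumerate A + A = {a + b : a, b ∈ A}. With |A| = 7, there are |A|^2 = 49 ordered sum pairs; collecting distinct values, A + A = {-38, -23, -13, -12, -10, -8, -1, 2, 3, 5, 12, 13, 14, 15, 16, 18, 24, 25, 27, 28, 29, 31, 36, 40, 44}, so |A + A| = 25. Thus K = 25/7. For comparison, the minimum possible |A + A| over all 7-element sets is 2·7 − 1 = 13 (so min K = 13/7), attained only by arithmetic progressions.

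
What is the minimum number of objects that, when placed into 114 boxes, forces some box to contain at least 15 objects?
n = (15 − 1)·114 + 1 = 1597

By the generalised pigeonhole principle, to guarantee some box contains ≥ r objects we need more than (r − 1) · k objects total. Threshold: n = (r − 1) · k + 1. With r = 15 and k = 114: n = 14 · 114 + 1 = 1596 + 1 = 1597. For n = 1596 = 14 · 114, we can put exactly 14 objects in every box, avoiding 15 in any single one — so 1597 is tight.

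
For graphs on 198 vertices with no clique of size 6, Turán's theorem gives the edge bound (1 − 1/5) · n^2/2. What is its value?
Turán density bound = (4/5) · 198^2/2 = 78408/5 ≈ 15681.6

Turán's theorem: ex(n, K_{r+1}) is achieved by the complete r-partite Turán graph T(n, r) with parts as balanced as possible, and is at most (1 − 1/r) · n^2/2. For r = 5, n = 198: the density bound is (4/5) · 39204/2 = 78408/5 ≈ 15681.6. The integer-valued extremum is e(T(198, 5)) = 15681, which is strictly less than the density bound 78408/5 since 5 ∤ 198 (the parts of T(198, 5) cannot all be equal).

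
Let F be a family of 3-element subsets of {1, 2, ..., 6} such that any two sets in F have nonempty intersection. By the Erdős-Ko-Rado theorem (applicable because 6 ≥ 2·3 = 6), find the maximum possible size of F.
max |F| = C(5, 2) = 10

The Erdős-Ko-Rado theorem states: for n ≥ 2k, an intersecting family of k-subsets of an n-element set has size at most C(n − 1, k − 1), with equality for 'star' families {A ⊆ [n] : |A| = k, i ∈ A} (fix an element i). For n = 6, k = 3: C(5, 2) = 10.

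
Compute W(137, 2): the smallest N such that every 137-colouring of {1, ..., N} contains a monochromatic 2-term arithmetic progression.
W(137, 2) = 137 + 1 = 138

A 2-term AP is any pair of integers, so a monochromatic 2-AP exists iff some colour is used at least twice. With 137 colours, the colouring i ↦ i on {1, ..., 137} uses each colour once, avoiding any monochromatic pair, so W(137, 2) > 137. For {1, ..., 138}, pigeonhole forces two integers of the same colour, which form a monochromatic 2-AP. Hence W(137, 2) = 138.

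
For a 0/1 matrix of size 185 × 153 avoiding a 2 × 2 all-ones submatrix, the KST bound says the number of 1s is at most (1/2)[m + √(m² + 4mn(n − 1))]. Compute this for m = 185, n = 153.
z(185, 153; 2, 2) ≤ (1/2)[185 + √(185² + 4·185·153·152)] = (1/2)[185 + √17243665] = 2168.7746

Kővári–Sós–Turán: let r_1, ..., r_185 be the row sums and z = Σ r_i the total number of 1s. Each pair of columns can share at most one row with both entries 1 (else a 2×2 all-ones block appears), so Σ_i C(r_i, 2) ≤ C(153, 2) = 11628. By convexity Σ_i C(r_i, 2) ≥ 185·C(z/185, 2) = z(z − 185)/(2·185), giving z² − 185z − 185·153·152 ≤ 0 and hence z ≤ (1/2)[185 + √(34225 + 4·4302360)] = (1/2)[185 + √17243665] ≈ (1/2)(185 + 4152.5492) = 2168.7746.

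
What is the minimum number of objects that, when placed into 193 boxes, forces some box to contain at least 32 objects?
n = (32 − 1)·193 + 1 = 5984

By the generalised pigeonhole principle, to guarantee some box contains ≥ r objects we need more than (r − 1) · k objects total. Threshold: n = (r − 1) · k + 1. With r = 32 and k = 193: n = 31 · 193 + 1 = 5983 + 1 = 5984. For n = 5983 = 31 · 193, we can put exactly 31 objects in every box, avoiding 32 in any single one — so 5984 is tight.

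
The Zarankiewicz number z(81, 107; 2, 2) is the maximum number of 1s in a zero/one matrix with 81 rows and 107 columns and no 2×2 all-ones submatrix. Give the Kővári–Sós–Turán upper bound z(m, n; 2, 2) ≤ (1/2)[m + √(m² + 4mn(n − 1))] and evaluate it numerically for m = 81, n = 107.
z(81, 107; 2, 2) ≤ (1/2)[81 + √(81² + 4·81·107·106)] = (1/2)[81 + √3681369] = 999.8447

Kővári–Sós–Turán: let r_1, ..., r_81 be the row sums and z = Σ r_i the total number of 1s. Each pair of columns can share at most one row with both entries 1 (else a 2×2 all-ones block appears), so Σ_i C(r_i, 2) ≤ C(107, 2) = 5671. By convexity Σ_i C(r_i, 2) ≥ 81·C(z/81, 2) = z(z − 81)/(2·81), giving z² − 81z − 81·107·106 ≤ 0 and hence z ≤ (1/2)[81 + √(6561 + 4·918702)] = (1/2)[81 + √3681369] ≈ (1/2)(81 + 1918.6894) = 999.8447.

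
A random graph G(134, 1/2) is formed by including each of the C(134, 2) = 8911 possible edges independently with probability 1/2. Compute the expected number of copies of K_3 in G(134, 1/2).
E[# K_3] = C(134, 3) · (1/2)^C(3, 2) = 392084 / 2^3 = 98021/2 = 49010.5

For each 3-subset S of vertices (there are C(134, 3) = 392084 such S), let X_S = 1 if S induces a K_3 (all C(3, 2) = 3 edges present). Then P(X_S = 1) = (1/2)^3 = 1/8. By linearity of expectation, E[# K_3] = C(134, 3) · (1/2)^3 = 392084 / 8 = 98021/2 = 49010.5.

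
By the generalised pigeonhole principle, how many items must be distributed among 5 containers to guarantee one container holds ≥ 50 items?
n = (50 − 1)·5 + 1 = 246

By the generalised pigeonhole principle, to guarantee some box contains ≥ r objects we need more than (r − 1) · k objects total. Threshold: n = (r − 1) · k + 1. With r = 50 and k = 5: n = 49 · 5 + 1 = 245 + 1 = 246. For n = 245 = 49 · 5, we can put exactly 49 objects in every box, avoiding 50 in any single one — so 246 is tight.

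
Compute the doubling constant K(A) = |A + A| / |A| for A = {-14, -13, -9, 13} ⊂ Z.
K = |A + A| / |A| = 10/4 = 5/2

Enumerate A + A = {a + b : a, b ∈ A}. With |A| = 4, there are |A|^2 = 16 ordered sum pairs; collecting distinct values, A + A = {-28, -27, -26, -23, -22, -18, -1, 0, 4, 26}, so |A + A| = 10. Thus K = 10/4 = 5/2. For comparison, the minimum possible |A + A| over all 4-element sets is 2·4 − 1 = 7 (so min K = 7/4), attained only by arithmetic progressions.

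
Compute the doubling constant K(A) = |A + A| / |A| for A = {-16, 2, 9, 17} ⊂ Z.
K = |A + A| / |A| = 10/4 = 5/2

Enumerate A + A = {a + b : a, b ∈ A}. With |A| = 4, there are |A|^2 = 16 ordered sum pairs; collecting distinct values, A + A = {-32, -14, -7, 1, 4, 11, 18, 19, 26, 34}, so |A + A| = 10. Thus K = 10/4 = 5/2. For comparison, the minimum possible |A + A| over all 4-element sets is 2·4 − 1 = 7 (so min K = 7/4), attained only by arithmetic progressions.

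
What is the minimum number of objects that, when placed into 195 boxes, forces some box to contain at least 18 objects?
n = (18 − 1)·195 + 1 = 3316

By the generalised pigeonhole principle, to guarantee some box contains ≥ r objects we need more than (r − 1) · k objects total. Threshold: n = (r − 1) · k + 1. With r = 18 and k = 195: n = 17 · 195 + 1 = 3315 + 1 = 3316. For n = 3315 = 17 · 195, we can put exactly 17 objects in every box, avoiding 18 in any single one — so 3316 is tight.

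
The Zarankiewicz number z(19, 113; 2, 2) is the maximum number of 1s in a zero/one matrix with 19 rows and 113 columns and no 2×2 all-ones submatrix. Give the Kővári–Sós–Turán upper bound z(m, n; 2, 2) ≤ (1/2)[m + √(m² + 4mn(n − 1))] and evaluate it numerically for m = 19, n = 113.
z(19, 113; 2, 2) ≤ (1/2)[19 + √(19² + 4·19·113·112)] = (1/2)[19 + √962217] = 499.9633

Kővári–Sós–Turán: let r_1, ..., r_19 be the row sums and z = Σ r_i the total number of 1s. Each pair of columns can share at most one row with both entries 1 (else a 2×2 all-ones block appears), so Σ_i C(r_i, 2) ≤ C(113, 2) = 6328. By convexity Σ_i C(r_i, 2) ≥ 19·C(z/19, 2) = z(z − 19)/(2·19), giving z² − 19z − 19·113·112 ≤ 0 and hence z ≤ (1/2)[19 + √(361 + 4·240464)] = (1/2)[19 + √962217] ≈ (1/2)(19 + 980.9266) = 499.9633.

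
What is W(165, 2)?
W(165, 2) = 165 + 1 = 166

A 2-term AP is any pair of integers, so a monochromatic 2-AP exists iff some colour is used at least twice. With 165 colours, the colouring i ↦ i on {1, ..., 165} uses each colour once, avoiding any monochromatic pair, so W(165, 2) > 165. For {1, ..., 166}, pigeonhole forces two integers of the same colour, which form a monochromatic 2-AP. Hence W(165, 2) = 166.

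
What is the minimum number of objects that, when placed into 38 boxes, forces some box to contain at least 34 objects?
n = (34 − 1)·38 + 1 = 1255

By the generalised pigeonhole principle, to guarantee some box contains ≥ r objects we need more than (r − 1) · k objects total. Threshold: n = (r − 1) · k + 1. With r = 34 and k = 38: n = 33 · 38 + 1 = 1254 + 1 = 1255. For n = 1254 = 33 · 38, we can put exactly 33 objects in every box, avoiding 34 in any single one — so 1255 is tight.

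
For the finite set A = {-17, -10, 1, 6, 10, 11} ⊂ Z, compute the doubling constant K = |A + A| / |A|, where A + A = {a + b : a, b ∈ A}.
K = |A + A| / |A| = 20/6 = 10/3

Enumerate A + A = {a + b : a, b ∈ A}. With |A| = 6, there are |A|^2 = 36 ordered sum pairs; collecting distinct values, A + A = {-34, -27, -20, -16, -11, -9, -7, -6, -4, 0, 1, 2, 7, 11, 12, 16, 17, 20, 21, 22}, so |A + A| = 20. Thus K = 20/6 = 10/3. For comparison, the minimum possible |A + A| over all 6-element sets is 2·6 − 1 = 11 (so min K = 11/6), attained only by arithmetic progressions.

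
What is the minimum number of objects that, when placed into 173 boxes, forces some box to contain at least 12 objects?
n = (12 − 1)·173 + 1 = 1904

By the generalised pigeonhole principle, to guarantee some box contains ≥ r objects we need more than (r − 1) · k objects total. Threshold: n = (r − 1) · k + 1. With r = 12 and k = 173: n = 11 · 173 + 1 = 1903 + 1 = 1904. For n = 1903 = 11 · 173, we can put exactly 11 objects in every box, avoiding 12 in any single one — so 1904 is tight.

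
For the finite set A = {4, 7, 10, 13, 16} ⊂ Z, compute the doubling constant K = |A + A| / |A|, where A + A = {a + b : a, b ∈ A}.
K = |A + A| / |A| = 9/5

Enumerate A + A = {a + b : a, b ∈ A}. With |A| = 5, there are |A|^2 = 25 ordered sum pairs; collecting distinct values, A + A = {8, 11, 14, 17, 20, 23, 26, 29, 32}, so |A + A| = 9. Thus K = 9/5. Here |A + A| = 2|A| − 1 = 9, the minimum possible — so K = 9/5 is minimal, which holds iff A is an arithmetic progression.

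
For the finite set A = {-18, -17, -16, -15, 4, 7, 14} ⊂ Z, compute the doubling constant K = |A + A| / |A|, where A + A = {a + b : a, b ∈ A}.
K = |A + A| / |A| = 24/7

Enumerate A + A = {a + b : a, b ∈ A}. With |A| = 7, there are |A|^2 = 49 ordered sum pairs; collecting distinct values, A + A = {-36, -35, -34, -33, -32, -31, -30, -14, -13, -12, -11, -10, -9, -8, -4, -3, -2, -1, 8, 11, 14, 18, 21, 28}, so |A + A| = 24. Thus K = 24/7. For comparison, the minimum possible |A + A| over all 7-element sets is 2·7 − 1 = 13 (so min K = 13/7), attained only by arithmetic progressions.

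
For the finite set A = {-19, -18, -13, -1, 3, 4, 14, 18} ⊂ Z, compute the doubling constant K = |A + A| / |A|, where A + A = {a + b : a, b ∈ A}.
K = |A + A| / |A| = 33/8

Enumerate A + A = {a + b : a, b ∈ A}. With |A| = 8, there are |A|^2 = 64 ordered sum pairs; collecting distinct values, A + A = {-38, -37, -36, -32, -31, -26, -20, -19, -16, -15, -14, -10, -9, -5, -4, -2, -1, 0, 1, 2, 3, 5, 6, 7, 8, 13, 17, 18, 21, 22, 28, 32, 36}, so |A + A| = 33. Thus K = 33/8. For comparison, the minimum possible |A + A| over all 8-element sets is 2·8 − 1 = 15 (so min K = 15/8), attained only by arithmetic progressions.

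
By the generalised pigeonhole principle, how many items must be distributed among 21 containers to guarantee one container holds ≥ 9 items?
n = (9 − 1)·21 + 1 = 169

By the generalised pigeonhole principle, to guarantee some box contains ≥ r objects we need more than (r − 1) · k objects total. Threshold: n = (r − 1) · k + 1. With r = 9 and k = 21: n = 8 · 21 + 1 = 168 + 1 = 169. For n = 168 = 8 · 21, we can put exactly 8 objects in every box, avoiding 9 in any single one — so 169 is tight.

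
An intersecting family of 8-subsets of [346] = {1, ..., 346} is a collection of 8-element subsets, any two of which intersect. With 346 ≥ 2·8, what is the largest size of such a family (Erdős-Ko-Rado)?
max |F| = C(345, 7) = 108567596033820

Erdős-Ko-Rado (1961): when n ≥ 2k, max |F| = C(n−1, k−1). The bound is attained by the star {A : i ∈ A} for any fixed i ∈ [n]. Here C(346−1, 8−1) = C(345, 7) = 108567596033820.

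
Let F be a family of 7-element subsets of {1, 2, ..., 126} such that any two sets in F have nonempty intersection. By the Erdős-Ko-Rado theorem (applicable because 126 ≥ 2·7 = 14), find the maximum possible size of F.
max |F| = C(125, 6) = 4690625500

The Erdős-Ko-Rado theorem states: for n ≥ 2k, an intersecting family of k-subsets of an n-element set has size at most C(n − 1, k − 1), with equality for 'star' families {A ⊆ [n] : |A| = k, i ∈ A} (fix an element i). For n = 126, k = 7: C(125, 6) = 4690625500.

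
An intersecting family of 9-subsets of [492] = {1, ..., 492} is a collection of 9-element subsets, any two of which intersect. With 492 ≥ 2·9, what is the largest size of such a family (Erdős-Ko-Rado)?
max |F| = C(491, 8) = 79111216102124745

The Erdős-Ko-Rado theorem states: for n ≥ 2k, an intersecting family of k-subsets of an n-element set has size at most C(n − 1, k − 1), with equality for 'star' families {A ⊆ [n] : |A| = k, i ∈ A} (fix an element i). For n = 492, k = 9: C(491, 8) = 79111216102124745.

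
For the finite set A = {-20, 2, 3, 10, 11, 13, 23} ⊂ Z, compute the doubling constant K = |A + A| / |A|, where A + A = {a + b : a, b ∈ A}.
K = |A + A| / |A| = 26/7

Enumerate A + A = {a + b : a, b ∈ A}. With |A| = 7, there are |A|^2 = 49 ordered sum pairs; collecting distinct values, A + A = {-40, -18, -17, -10, -9, -7, 3, 4, 5, 6, 12, 13, 14, 15, 16, 20, 21, 22, 23, 24, 25, 26, 33, 34, 36, 46}, so |A + A| = 26. Thus K = 26/7. For comparison, the minimum possible |A + A| over all 7-element sets is 2·7 − 1 = 13 (so min K = 13/7), attained only by arithmetic progressions.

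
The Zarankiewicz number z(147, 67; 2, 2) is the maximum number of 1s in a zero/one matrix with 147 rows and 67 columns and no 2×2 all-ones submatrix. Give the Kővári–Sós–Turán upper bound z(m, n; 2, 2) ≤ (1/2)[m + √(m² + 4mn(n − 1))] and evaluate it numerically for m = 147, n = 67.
z(147, 67; 2, 2) ≤ (1/2)[147 + √(147² + 4·147·67·66)] = (1/2)[147 + √2621745] = 883.0902

Kővári–Sós–Turán: let r_1, ..., r_147 be the row sums and z = Σ r_i the total number of 1s. Each pair of columns can share at most one row with both entries 1 (else a 2×2 all-ones block appears), so Σ_i C(r_i, 2) ≤ C(67, 2) = 2211. By convexity Σ_i C(r_i, 2) ≥ 147·C(z/147, 2) = z(z − 147)/(2·147), giving z² − 147z − 147·67·66 ≤ 0 and hence z ≤ (1/2)[147 + √(21609 + 4·650034)] = (1/2)[147 + √2621745] ≈ (1/2)(147 + 1619.1803) = 883.0902.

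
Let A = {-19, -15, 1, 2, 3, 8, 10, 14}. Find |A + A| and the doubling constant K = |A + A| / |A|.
K = |A + A| / |A| = 32/8 = 4

Enumerate A + A = {a + b : a, b ∈ A}. With |A| = 8, there are |A|^2 = 64 ordered sum pairs; collecting distinct values, A + A = {-38, -34, -30, -18, -17, -16, -14, -13, -12, -11, -9, -7, -5, -1, 2, 3, 4, 5, 6, 9, 10, 11, 12, 13, 15, 16, 17, 18, 20, 22, 24, 28}, so |A + A| = 32. Thus K = 32/8 = 4. For comparison, the minimum possible |A + A| over all 8-element sets is 2·8 − 1 = 15 (so min K = 15/8), attained only by arithmetic progressions.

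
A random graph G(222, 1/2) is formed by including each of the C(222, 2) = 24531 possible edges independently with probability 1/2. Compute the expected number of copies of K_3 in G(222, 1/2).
E[# K_3] = C(222, 3) · (1/2)^C(3, 2) = 1798940 / 2^3 = 449735/2 = 224867.5

For each 3-subset S of vertices (there are C(222, 3) = 1798940 such S), let X_S = 1 if S induces a K_3 (all C(3, 2) = 3 edges present). Then P(X_S = 1) = (1/2)^3 = 1/8. By linearity of expectation, E[# K_3] = C(222, 3) · (1/2)^3 = 1798940 / 8 = 449735/2 = 224867.5.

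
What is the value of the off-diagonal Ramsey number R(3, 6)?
R(3, 6) = 18

Lower bound: an explicit 2-colouring of K_{17} (typically a Paley-type or other structured construction) avoids a red K_3 and a blue K_6, showing R(3, 6) > 17.
Upper bound: the simple Erdős–Szekeres recurrence only gives R(3, 6) ≤ 20; the tight bound R(3, 6) ≤ 18 requires a sharper case analysis (or computer search) of 2-colourings of K_{18}.
Hence R(3, 6) = 18.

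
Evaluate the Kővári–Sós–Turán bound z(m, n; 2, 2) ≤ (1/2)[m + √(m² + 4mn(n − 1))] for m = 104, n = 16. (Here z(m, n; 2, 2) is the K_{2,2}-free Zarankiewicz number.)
z(104, 16; 2, 2) ≤ (1/2)[104 + √(104² + 4·104·16·15)] = (1/2)[104 + √110656] = 218.325

Kővári–Sós–Turán: let r_1, ..., r_104 be the row sums and z = Σ r_i the total number of 1s. Each pair of columns can share at most one row with both entries 1 (else a 2×2 all-ones block appears), so Σ_i C(r_i, 2) ≤ C(16, 2) = 120. By convexity Σ_i C(r_i, 2) ≥ 104·C(z/104, 2) = z(z − 104)/(2·104), giving z² − 104z − 104·16·15 ≤ 0 and hence z ≤ (1/2)[104 + √(10816 + 4·24960)] = (1/2)[104 + √110656] ≈ (1/2)(104 + 332.65) = 218.325.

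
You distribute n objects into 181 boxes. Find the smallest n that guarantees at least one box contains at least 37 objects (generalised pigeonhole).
n = (37 − 1)·181 + 1 = 6517

By the generalised pigeonhole principle, to guarantee some box contains ≥ r objects we need more than (r − 1) · k objects total. Threshold: n = (r − 1) · k + 1. With r = 37 and k = 181: n = 36 · 181 + 1 = 6516 + 1 = 6517. For n = 6516 = 36 · 181, we can put exactly 36 objects in every box, avoiding 37 in any single one — so 6517 is tight.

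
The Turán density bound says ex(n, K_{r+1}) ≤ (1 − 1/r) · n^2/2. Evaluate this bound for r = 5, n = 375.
Turán density bound = (4/5) · 375^2/2 = 56250

Turán's theorem: ex(n, K_{r+1}) is achieved by the complete r-partite Turán graph T(n, r) with parts as balanced as possible, and is at most (1 − 1/r) · n^2/2. For r = 5, n = 375: the density bound is (4/5) · 140625/2 = 56250. Since 5 ∣ 375, the Turán graph T(375, 5) has parts of equal size 75, and its edge count e(T(375, 5)) = 56250 attains the density bound exactly.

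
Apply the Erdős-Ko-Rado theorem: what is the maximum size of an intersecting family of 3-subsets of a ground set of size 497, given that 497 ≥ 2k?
max |F| = C(496, 2) = 122760

Erdős-Ko-Rado (1961): when n ≥ 2k, max |F| = C(n−1, k−1). The bound is attained by the star {A : i ∈ A} for any fixed i ∈ [n]. Here C(497−1, 3−1) = C(496, 2) = 122760.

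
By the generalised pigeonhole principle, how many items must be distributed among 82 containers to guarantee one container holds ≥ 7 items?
n = (7 − 1)·82 + 1 = 493

By the generalised pigeonhole principle, to guarantee some box contains ≥ r objects we need more than (r − 1) · k objects total. Threshold: n = (r − 1) · k + 1. With r = 7 and k = 82: n = 6 · 82 + 1 = 492 + 1 = 493. For n = 492 = 6 · 82, we can put exactly 6 objects in every box, avoiding 7 in any single one — so 493 is tight.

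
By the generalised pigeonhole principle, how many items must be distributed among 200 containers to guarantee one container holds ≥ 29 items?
n = (29 − 1)·200 + 1 = 5601

By the generalised pigeonhole principle, to guarantee some box contains ≥ r objects we need more than (r − 1) · k objects total. Threshold: n = (r − 1) · k + 1. With r = 29 and k = 200: n = 28 · 200 + 1 = 5600 + 1 = 5601. For n = 5600 = 28 · 200, we can put exactly 28 objects in every box, avoiding 29 in any single one — so 5601 is tight.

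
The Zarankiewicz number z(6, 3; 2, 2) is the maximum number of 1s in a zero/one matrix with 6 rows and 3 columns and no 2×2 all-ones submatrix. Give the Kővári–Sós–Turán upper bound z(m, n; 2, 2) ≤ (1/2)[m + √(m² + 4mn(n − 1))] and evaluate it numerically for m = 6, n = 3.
z(6, 3; 2, 2) ≤ (1/2)[6 + √(6² + 4·6·3·2)] = (1/2)[6 + √180] = 9.7082

Kővári–Sós–Turán: let r_1, ..., r_6 be the row sums and z = Σ r_i the total number of 1s. Each pair of columns can share at most one row with both entries 1 (else a 2×2 all-ones block appears), so Σ_i C(r_i, 2) ≤ C(3, 2) = 3. By convexity Σ_i C(r_i, 2) ≥ 6·C(z/6, 2) = z(z − 6)/(2·6), giving z² − 6z − 6·3·2 ≤ 0 and hence z ≤ (1/2)[6 + √(36 + 4·36)] = (1/2)[6 + √180] ≈ (1/2)(6 + 13.4164) = 9.7082.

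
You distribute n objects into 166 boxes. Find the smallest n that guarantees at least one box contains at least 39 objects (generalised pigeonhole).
n = (39 − 1)·166 + 1 = 6309

By the generalised pigeonhole principle, to guarantee some box contains ≥ r objects we need more than (r − 1) · k objects total. Threshold: n = (r − 1) · k + 1. With r = 39 and k = 166: n = 38 · 166 + 1 = 6308 + 1 = 6309. For n = 6308 = 38 · 166, we can put exactly 38 objects in every box, avoiding 39 in any single one — so 6309 is tight.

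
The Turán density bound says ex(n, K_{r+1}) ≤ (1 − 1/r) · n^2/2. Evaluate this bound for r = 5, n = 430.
Turán density bound = (4/5) · 430^2/2 = 73960

Turán's theorem: ex(n, K_{r+1}) is achieved by the complete r-partite Turán graph T(n, r) with parts as balanced as possible, and is at most (1 − 1/r) · n^2/2. For r = 5, n = 430: the density bound is (4/5) · 184900/2 = 73960. Since 5 ∣ 430, the Turán graph T(430, 5) has parts of equal size 86, and its edge count e(T(430, 5)) = 73960 attains the density bound exactly.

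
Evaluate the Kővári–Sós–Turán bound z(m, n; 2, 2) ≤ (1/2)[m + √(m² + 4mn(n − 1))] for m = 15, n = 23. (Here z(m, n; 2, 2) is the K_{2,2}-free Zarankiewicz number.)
z(15, 23; 2, 2) ≤ (1/2)[15 + √(15² + 4·15·23·22)] = (1/2)[15 + √30585] = 94.9428

Kővári–Sós–Turán: let r_1, ..., r_15 be the row sums and z = Σ r_i the total number of 1s. Each pair of columns can share at most one row with both entries 1 (else a 2×2 all-ones block appears), so Σ_i C(r_i, 2) ≤ C(23, 2) = 253. By convexity Σ_i C(r_i, 2) ≥ 15·C(z/15, 2) = z(z − 15)/(2·15), giving z² − 15z − 15·23·22 ≤ 0 and hence z ≤ (1/2)[15 + √(225 + 4·7590)] = (1/2)[15 + √30585] ≈ (1/2)(15 + 174.8857) = 94.9428.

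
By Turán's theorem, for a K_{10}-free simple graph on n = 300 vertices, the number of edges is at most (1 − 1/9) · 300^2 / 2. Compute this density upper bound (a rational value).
Turán density bound = (8/9) · 300^2/2 = 40000

Turán's theorem: ex(n, K_{r+1}) is achieved by the complete r-partite Turán graph T(n, r) with parts as balanced as possible, and is at most (1 − 1/r) · n^2/2. For r = 9, n = 300: the density bound is (8/9) · 90000/2 = 40000. The integer-valued extremum is e(T(300, 9)) = 39999, which is strictly less than the density bound 40000 since 9 ∤ 300 (the parts of T(300, 9) cannot all be equal).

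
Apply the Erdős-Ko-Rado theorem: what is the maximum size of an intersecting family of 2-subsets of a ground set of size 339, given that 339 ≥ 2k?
max |F| = C(338, 1) = 338

Erdős-Ko-Rado (1961): when n ≥ 2k, max |F| = C(n−1, k−1). The bound is attained by the star {A : i ∈ A} for any fixed i ∈ [n]. Here C(339−1, 2−1) = C(338, 1) = 338.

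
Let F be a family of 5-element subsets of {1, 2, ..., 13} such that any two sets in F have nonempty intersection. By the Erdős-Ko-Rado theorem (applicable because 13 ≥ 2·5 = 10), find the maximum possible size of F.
max |F| = C(12, 4) = 495

The Erdős-Ko-Rado theorem states: for n ≥ 2k, an intersecting family of k-subsets of an n-element set has size at most C(n − 1, k − 1), with equality for 'star' families {A ⊆ [n] : |A| = k, i ∈ A} (fix an element i). For n = 13, k = 5: C(12, 4) = 495.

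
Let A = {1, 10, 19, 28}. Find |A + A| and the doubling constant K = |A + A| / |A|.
K = |A + A| / |A| = 7/4

Enumerate A + A = {a + b : a, b ∈ A}. With |A| = 4, there are |A|^2 = 16 ordered sum pairs; collecting distinct values, A + A = {2, 11, 20, 29, 38, 47, 56}, so |A + A| = 7. Thus K = 7/4. Here |A + A| = 2|A| − 1 = 7, the minimum possible — so K = 7/4 is minimal, which holds iff A is an arithmetic progression.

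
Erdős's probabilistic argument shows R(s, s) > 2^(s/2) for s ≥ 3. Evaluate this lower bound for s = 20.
2^(20/2) = 1024; so R(20, 20) > 1024

Colour each edge of K_n uniformly at random with red/blue. The expected number of monochromatic K_20 is C(n, 20) · 2 · 2^(−C(20,2)). If C(n, 20) · 2^(1 − C(20,2)) < 1, then with positive probability no monochromatic K_20 exists, so R(20, 20) > n. The standard estimate C(n, 20) ≤ n^20/20! shows this inequality holds whenever n ≤ 2^(20/2) (since 20! · 2^(C(20,2) − 1) > 2^(20^2/2) ≥ n^20). Hence R(20, 20) > 2^(20/2) = 1024.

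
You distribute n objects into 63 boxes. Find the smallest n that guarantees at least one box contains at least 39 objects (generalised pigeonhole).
n = (39 − 1)·63 + 1 = 2395

By the generalised pigeonhole principle, to guarantee some box contains ≥ r objects we need more than (r − 1) · k objects total. Threshold: n = (r − 1) · k + 1. With r = 39 and k = 63: n = 38 · 63 + 1 = 2394 + 1 = 2395. For n = 2394 = 38 · 63, we can put exactly 38 objects in every box, avoiding 39 in any single one — so 2395 is tight.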